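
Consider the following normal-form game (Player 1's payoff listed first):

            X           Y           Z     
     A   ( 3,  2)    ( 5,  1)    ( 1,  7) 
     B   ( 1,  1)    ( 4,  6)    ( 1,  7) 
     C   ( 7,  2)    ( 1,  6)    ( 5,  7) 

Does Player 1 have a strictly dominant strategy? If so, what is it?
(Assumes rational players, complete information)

No strictly dominant strategy exists for Player 1

Work:
A strategy strictly dominates another if it gives a strictly higher payoff against every opponent action. Compare each pair of P1's strategies column-by-column:
  A vs B: [3 vs 1, 5 vs 4, 1 vs 1] → A does not strictly dominate B (column Z: 1 ≤ 1)
  A vs C: [3 vs 7, 5 vs 1, 1 vs 5] → A does not strictly dominate C (column X: 3 ≤ 7)
  B vs A: [1 vs 3, 4 vs 5, 1 vs 1] → B does not strictly dominate A (column X: 1 ≤ 3)
  B vs C: [1 vs 7, 4 vs 1, 1 vs 5] → B does not strictly dominate C (column X: 1 ≤ 7)
  C vs A: [7 vs 3, 1 vs 5, 5 vs 1] → C does not strictly dominate A (column Y: 1 ≤ 5)
  C vs B: [7 vs 1, 1 vs 4, 5 vs 1] → C does not strictly dominate B (column Y: 1 ≤ 4)
No single strategy strictly dominates all others → no strictly dominant strategy.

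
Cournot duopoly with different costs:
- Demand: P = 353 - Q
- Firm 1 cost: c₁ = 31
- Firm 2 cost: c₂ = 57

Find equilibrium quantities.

q₁* = 116.0, q₂* = 90.0

Work:
Reaction: q₁ = (353 - 31 - q₂)/2
Reaction: q₂ = (353 - 57 - q₁)/2
Solve simultaneously:
q₁* = (353 - 2×31 + 57)/3 = 116.0
q₂* = (353 - 2×57 + 31)/3 = 90.0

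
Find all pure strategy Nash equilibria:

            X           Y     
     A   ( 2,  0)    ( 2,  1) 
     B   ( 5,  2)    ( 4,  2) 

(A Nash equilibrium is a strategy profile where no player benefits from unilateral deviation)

Nash equilibrium: (B, X), (B, Y)

Work:
Best responses:
  P1 vs X: payoffs [2, 5] → best response B (payoff 5)
  P1 vs Y: payoffs [2, 4] → best response B (payoff 4)
  P2 vs A: payoffs [0, 1] → best response Y (payoff 1)
  P2 vs B: payoffs [2, 2] → best response X/Y (payoff 2)
Mutual best responses: (B,X), (B,Y) → Nash equilibria.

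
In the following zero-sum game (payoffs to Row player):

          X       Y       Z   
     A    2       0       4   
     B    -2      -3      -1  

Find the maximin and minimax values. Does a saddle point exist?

Maximin = 0, Minimax = 0, Saddle: True

Work:
Row minimums: [0, -3] → maximin = 0
Column maximums: [2, 0, 4] → minimax = 0
Saddle point exists! Game value = 0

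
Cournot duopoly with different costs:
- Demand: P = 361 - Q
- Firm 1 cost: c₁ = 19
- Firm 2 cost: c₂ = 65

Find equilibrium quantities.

q₁* = 129.33, q₂* = 83.33

Work:
Reaction: q₁ = (361 - 19 - q₂)/2
Reaction: q₂ = (361 - 65 - q₁)/2
Solve simultaneously:
q₁* = (361 - 2×19 + 65)/3 = 129.33
q₂* = (361 - 2×65 + 19)/3 = 83.33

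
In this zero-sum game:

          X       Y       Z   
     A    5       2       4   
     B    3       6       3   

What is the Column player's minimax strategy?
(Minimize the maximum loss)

Column should play Z, value = 4

Work:
Column player minimizes Row's maximum payoff:
Column X: max payoff to Row = 5
Column Y: max payoff to Row = 6
Column Z: max payoff to Row = 4
Minimum is 4, achieved by column Z.
Minimax strategy: Z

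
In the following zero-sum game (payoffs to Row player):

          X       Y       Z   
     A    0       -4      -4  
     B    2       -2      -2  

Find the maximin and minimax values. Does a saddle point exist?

Maximin = -2, Minimax = -2, Saddle: True

Work:
Row minimums: [-4, -2] → maximin = -2
Column maximums: [2, -2, -2] → minimax = -2
Saddle point exists! Game value = -2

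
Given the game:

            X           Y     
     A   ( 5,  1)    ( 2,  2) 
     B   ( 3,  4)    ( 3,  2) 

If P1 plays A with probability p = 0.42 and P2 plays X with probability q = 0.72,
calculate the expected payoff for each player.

E[P1] = 3.4872, E[P2] = 2.5328

Work:
E[P1] = p·q·π₁(A,X) + p·(1-q)·π₁(A,Y) + (1-p)·q·π₁(B,X) + (1-p)·(1-q)·π₁(B,Y)
= 0.42·0.72·5 + 0.42·0.28·2 + 0.58·0.72·3 + 0.58·0.28·3
= 3.4872

E[P2] = 2.5328 (similar calculation)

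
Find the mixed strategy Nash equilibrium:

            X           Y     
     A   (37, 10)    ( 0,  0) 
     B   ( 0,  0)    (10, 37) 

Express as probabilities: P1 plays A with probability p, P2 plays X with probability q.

p = 0.7872, q = 0.2128

Work:
Find probabilities that make opponent indifferent:
P2 chooses q to make P1 indifferent between A and B
P1 chooses p to make P2 indifferent between X and Y
Mixed NE: P1 plays (A: 0.7872, B: 0.2128), P2 plays (X: 0.2128, Y: 0.7872)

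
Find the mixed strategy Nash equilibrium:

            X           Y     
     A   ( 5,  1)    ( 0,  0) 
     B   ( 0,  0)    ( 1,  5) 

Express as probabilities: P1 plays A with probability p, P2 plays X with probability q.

p = 0.8333, q = 0.1667

Work:
Find probabilities that make opponent indifferent:
P2 chooses q to make P1 indifferent between A and B
P1 chooses p to make P2 indifferent between X and Y
Mixed NE: P1 plays (A: 0.8333, B: 0.1667), P2 plays (X: 0.1667, Y: 0.8333)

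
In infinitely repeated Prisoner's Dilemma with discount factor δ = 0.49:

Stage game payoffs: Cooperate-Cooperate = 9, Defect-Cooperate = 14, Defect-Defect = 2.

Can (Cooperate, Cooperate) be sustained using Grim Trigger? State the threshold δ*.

δ* = 0.4167; since δ = 0.49 ≥ 0.4167, cooperation can be sustained

Work:
For Grim Trigger:
Cooperate forever: 9/(1-δ)
Defect then punished: 14 + 2·δ/(1-δ)
Need: 9/(1-δ) ≥ 14 + 2·δ/(1-δ)
Solving: δ ≥ (T-R)/(T-P) = (14-9)/(14-2) = 0.4167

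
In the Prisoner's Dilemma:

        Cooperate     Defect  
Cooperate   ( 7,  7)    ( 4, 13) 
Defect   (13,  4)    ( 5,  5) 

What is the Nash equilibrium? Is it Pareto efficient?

(Defect, Defect) is NE; not Pareto efficient

Work:
Defect dominates Cooperate for both players:
If P2 cooperates: Defect (13) > Cooperate (7)
If P2 defects: Defect (5) > Cooperate (4)
NE: (Defect, Defect) with payoff (5, 5)
But (Cooperate, Cooperate) = (7, 7) Pareto dominates (5, 5)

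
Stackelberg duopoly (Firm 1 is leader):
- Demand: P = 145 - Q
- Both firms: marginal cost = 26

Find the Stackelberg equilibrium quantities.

q₁* (leader) = 59.5, q₂* (follower) = 29.75

Work:
Follower's reaction: q₂ = (a - c - q₁)/2
Leader substitutes: π₁ = q₁·(a - q₁ - (a-c-q₁)/2 - c)
FOC: q₁* = (145 - 26)/2 = 59.50
Then: q₂* = (145 - 26 - 59.5)/2 = 29.75
Leader has first-mover advantage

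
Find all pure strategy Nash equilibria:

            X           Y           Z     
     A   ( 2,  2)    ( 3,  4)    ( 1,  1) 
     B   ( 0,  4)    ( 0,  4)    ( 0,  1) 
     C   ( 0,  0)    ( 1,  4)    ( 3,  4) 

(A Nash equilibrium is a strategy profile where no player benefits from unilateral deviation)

Nash equilibrium: (A, Y), (C, Z)

Work:
Best responses:
  P1 vs X: payoffs [2, 0, 0] → best response A (payoff 2)
  P1 vs Y: payoffs [3, 0, 1] → best response A (payoff 3)
  P1 vs Z: payoffs [1, 0, 3] → best response C (payoff 3)
  P2 vs A: payoffs [2, 4, 1] → best response Y (payoff 4)
  P2 vs B: payoffs [4, 4, 1] → best response X/Y (payoff 4)
  P2 vs C: payoffs [0, 4, 4] → best response Y/Z (payoff 4)
Mutual best responses: (A,Y), (C,Z) → Nash equilibria.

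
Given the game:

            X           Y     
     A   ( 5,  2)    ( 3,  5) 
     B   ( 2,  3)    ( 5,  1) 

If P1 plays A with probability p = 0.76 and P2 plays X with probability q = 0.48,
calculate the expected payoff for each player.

E[P1] = 3.864, E[P2] = 3.176

Work:
E[P1] = p·q·π₁(A,X) + p·(1-q)·π₁(A,Y) + (1-p)·q·π₁(B,X) + (1-p)·(1-q)·π₁(B,Y)
= 0.76·0.48·5 + 0.76·0.52·3 + 0.24·0.48·2 + 0.24·0.52·5
= 3.864

E[P2] = 3.176 (similar calculation)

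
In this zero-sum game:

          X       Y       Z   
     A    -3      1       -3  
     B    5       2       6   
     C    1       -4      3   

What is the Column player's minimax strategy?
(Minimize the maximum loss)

Column should play Y, value = 2

Work:
Column player minimizes Row's maximum payoff:
Column X: max payoff to Row = 5
Column Y: max payoff to Row = 2
Column Z: max payoff to Row = 6
Minimum is 2, achieved by column Y.
Minimax strategy: Y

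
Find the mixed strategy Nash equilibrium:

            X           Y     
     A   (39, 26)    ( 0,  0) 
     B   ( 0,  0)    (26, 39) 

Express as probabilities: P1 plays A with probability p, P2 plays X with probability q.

p = 0.6, q = 0.4

Work:
Find probabilities that make opponent indifferent:
P2 chooses q to make P1 indifferent between A and B
P1 chooses p to make P2 indifferent between X and Y
Mixed NE: P1 plays (A: 0.6, B: 0.4), P2 plays (X: 0.4, Y: 0.6)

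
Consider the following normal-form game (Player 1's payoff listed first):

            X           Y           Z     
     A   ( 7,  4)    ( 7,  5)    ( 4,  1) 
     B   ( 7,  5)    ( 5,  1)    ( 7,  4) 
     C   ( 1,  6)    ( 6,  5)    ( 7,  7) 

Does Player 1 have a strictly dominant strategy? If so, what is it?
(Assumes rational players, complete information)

No strictly dominant strategy exists for Player 1

Work:
A strategy strictly dominates another if it gives a strictly higher payoff against every opponent action. Compare each pair of P1's strategies column-by-column:
  A vs B: [7 vs 7, 7 vs 5, 4 vs 7] → A does not strictly dominate B (column X: 7 ≤ 7)
  A vs C: [7 vs 1, 7 vs 6, 4 vs 7] → A does not strictly dominate C (column Z: 4 ≤ 7)
  B vs A: [7 vs 7, 5 vs 7, 7 vs 4] → B does not strictly dominate A (column X: 7 ≤ 7)
  B vs C: [7 vs 1, 5 vs 6, 7 vs 7] → B does not strictly dominate C (column Y: 5 ≤ 6)
  C vs A: [1 vs 7, 6 vs 7, 7 vs 4] → C does not strictly dominate A (column X: 1 ≤ 7)
  C vs B: [1 vs 7, 6 vs 5, 7 vs 7] → C does not strictly dominate B (column X: 1 ≤ 7)
No single strategy strictly dominates all others → no strictly dominant strategy.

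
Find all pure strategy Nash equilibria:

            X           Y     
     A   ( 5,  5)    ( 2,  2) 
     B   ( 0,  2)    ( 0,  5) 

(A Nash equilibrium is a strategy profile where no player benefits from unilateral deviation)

Nash equilibrium: (A, X)

Work:
Best responses:
  P1 vs X: payoffs [5, 0] → best response A (payoff 5)
  P1 vs Y: payoffs [2, 0] → best response A (payoff 2)
  P2 vs A: payoffs [5, 2] → best response X (payoff 5)
  P2 vs B: payoffs [2, 5] → best response Y (payoff 5)
Mutual best responses: (A,X) → Nash equilibria.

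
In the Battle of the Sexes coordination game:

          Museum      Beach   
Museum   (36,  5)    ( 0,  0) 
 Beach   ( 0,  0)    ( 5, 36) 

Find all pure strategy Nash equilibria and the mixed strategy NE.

Pure NE: (Museum, Museum) and (Beach, Beach); Mixed NE: p = 0.878, q = 0.122

Work:
Check pure NE:
(Museum, Museum): (36, 5) - no unilateral deviation beneficial
(Beach, Beach): (5, 36) - no unilateral deviation beneficial
Mixed NE: P1 plays Museum with p = 0.878, P2 plays Museum with q = 0.122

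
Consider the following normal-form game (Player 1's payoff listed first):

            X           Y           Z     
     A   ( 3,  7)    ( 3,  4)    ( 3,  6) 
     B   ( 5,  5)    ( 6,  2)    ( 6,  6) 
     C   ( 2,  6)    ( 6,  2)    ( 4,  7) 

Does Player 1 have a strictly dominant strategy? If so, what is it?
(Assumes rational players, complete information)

No strictly dominant strategy exists for Player 1

Work:
A strategy strictly dominates another if it gives a strictly higher payoff against every opponent action. Compare each pair of P1's strategies column-by-column:
  A vs B: [3 vs 5, 3 vs 6, 3 vs 6] → A does not strictly dominate B (column X: 3 ≤ 5)
  A vs C: [3 vs 2, 3 vs 6, 3 vs 4] → A does not strictly dominate C (column Y: 3 ≤ 6)
  B vs A: [5 vs 3, 6 vs 3, 6 vs 3] → B strictly dominates A
  B vs C: [5 vs 2, 6 vs 6, 6 vs 4] → B does not strictly dominate C (column Y: 6 ≤ 6)
  C vs A: [2 vs 3, 6 vs 3, 4 vs 3] → C does not strictly dominate A (column X: 2 ≤ 3)
  C vs B: [2 vs 5, 6 vs 6, 4 vs 6] → C does not strictly dominate B (column X: 2 ≤ 5)
No single strategy strictly dominates all others → no strictly dominant strategy.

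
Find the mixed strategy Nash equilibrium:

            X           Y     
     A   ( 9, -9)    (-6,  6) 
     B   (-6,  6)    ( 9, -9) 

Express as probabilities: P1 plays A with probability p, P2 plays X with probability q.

p = 0.5, q = 0.5

Work:
Find probabilities that make opponent indifferent:
P2 chooses q to make P1 indifferent between A and B
P1 chooses p to make P2 indifferent between X and Y
Mixed NE: P1 plays (A: 0.5, B: 0.5), P2 plays (X: 0.5, Y: 0.5)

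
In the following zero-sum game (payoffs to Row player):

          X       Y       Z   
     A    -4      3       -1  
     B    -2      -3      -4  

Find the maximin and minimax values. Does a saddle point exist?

Maximin = -4, Minimax = -2, Saddle: False

Work:
Row minimums: [-4, -4] → maximin = -4
Column maximums: [-2, 3, -1] → minimax = -2
No saddle point (maximin ≠ minimax). Mixed strategy needed.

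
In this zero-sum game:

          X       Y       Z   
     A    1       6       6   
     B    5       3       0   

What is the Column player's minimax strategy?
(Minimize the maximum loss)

Column should play X, value = 5

Work:
Column player minimizes Row's maximum payoff:
Column X: max payoff to Row = 5
Column Y: max payoff to Row = 6
Column Z: max payoff to Row = 6
Minimum is 5, achieved by column X.
Minimax strategy: X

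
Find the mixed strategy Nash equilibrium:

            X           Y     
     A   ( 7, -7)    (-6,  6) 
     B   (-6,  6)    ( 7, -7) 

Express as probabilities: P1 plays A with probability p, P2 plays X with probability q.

p = 0.5, q = 0.5

Work:
Find probabilities that make opponent indifferent:
P2 chooses q to make P1 indifferent between A and B
P1 chooses p to make P2 indifferent between X and Y
Mixed NE: P1 plays (A: 0.5, B: 0.5), P2 plays (X: 0.5, Y: 0.5)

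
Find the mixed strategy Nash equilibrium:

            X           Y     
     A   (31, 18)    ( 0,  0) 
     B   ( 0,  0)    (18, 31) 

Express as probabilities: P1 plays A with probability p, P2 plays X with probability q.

p = 0.6327, q = 0.3673

Work:
Find probabilities that make opponent indifferent:
P2 chooses q to make P1 indifferent between A and B
P1 chooses p to make P2 indifferent between X and Y
Mixed NE: P1 plays (A: 0.6327, B: 0.3673), P2 plays (X: 0.3673, Y: 0.6327)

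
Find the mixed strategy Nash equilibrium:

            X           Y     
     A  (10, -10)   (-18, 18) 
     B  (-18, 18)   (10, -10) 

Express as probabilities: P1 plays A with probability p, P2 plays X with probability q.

p = 0.5, q = 0.5

Work:
Find probabilities that make opponent indifferent:
P2 chooses q to make P1 indifferent between A and B
P1 chooses p to make P2 indifferent between X and Y
Mixed NE: P1 plays (A: 0.5, B: 0.5), P2 plays (X: 0.5, Y: 0.5)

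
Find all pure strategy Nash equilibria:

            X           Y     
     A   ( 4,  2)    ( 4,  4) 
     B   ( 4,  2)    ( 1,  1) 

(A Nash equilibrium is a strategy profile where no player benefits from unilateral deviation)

Nash equilibrium: (A, Y), (B, X)

Work:
Best responses:
  P1 vs X: payoffs [4, 4] → best response A/B (payoff 4)
  P1 vs Y: payoffs [4, 1] → best response A (payoff 4)
  P2 vs A: payoffs [2, 4] → best response Y (payoff 4)
  P2 vs B: payoffs [2, 1] → best response X (payoff 2)
Mutual best responses: (A,Y), (B,X) → Nash equilibria.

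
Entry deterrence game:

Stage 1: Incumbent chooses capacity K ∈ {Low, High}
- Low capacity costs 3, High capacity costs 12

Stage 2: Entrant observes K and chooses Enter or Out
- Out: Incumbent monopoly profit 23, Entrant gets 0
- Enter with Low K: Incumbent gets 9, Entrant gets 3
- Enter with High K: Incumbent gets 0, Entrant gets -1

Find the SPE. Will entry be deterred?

SPE: (High, Enter|Low, Out|High); Entry deterred. Incumbent net profit = 11

Work:
After Low K: Entrant enters (3 > 0)
After High K: Entrant stays out (-1 < 0)
Incumbent: Low → 9−3=6, High → 23−12=11
Incumbent chooses High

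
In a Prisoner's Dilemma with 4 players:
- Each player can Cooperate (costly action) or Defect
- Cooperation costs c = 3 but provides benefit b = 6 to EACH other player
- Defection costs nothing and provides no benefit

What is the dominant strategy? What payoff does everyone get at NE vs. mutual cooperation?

Dominant: Defect; NE payoff = 0; Coop payoff = 15

Work:
Defect dominates (saves cost c = 3, benefit to others is external)
NE: All defect → everyone gets 0
If all cooperate: each receives (3)×6 - 3 = 15
Social dilemma: 15 > 0 but NE gives 0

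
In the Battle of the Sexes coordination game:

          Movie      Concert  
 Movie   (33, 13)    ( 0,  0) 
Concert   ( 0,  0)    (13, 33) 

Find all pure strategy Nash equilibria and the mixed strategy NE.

Pure NE: (Movie, Movie) and (Concert, Concert); Mixed NE: p = 0.7174, q = 0.2826

Work:
Check pure NE:
(Movie, Movie): (33, 13) - no unilateral deviation beneficial
(Concert, Concert): (13, 33) - no unilateral deviation beneficial
Mixed NE: P1 plays Movie with p = 0.7174, P2 plays Movie with q = 0.2826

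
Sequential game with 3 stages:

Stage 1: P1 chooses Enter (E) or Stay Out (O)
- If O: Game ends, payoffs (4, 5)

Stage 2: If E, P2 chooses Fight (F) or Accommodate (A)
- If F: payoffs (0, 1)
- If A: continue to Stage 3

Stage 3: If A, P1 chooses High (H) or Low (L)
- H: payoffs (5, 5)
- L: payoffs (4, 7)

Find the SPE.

SPE: (E, A, H); Outcome (5, 5)

Work:
Stage 3: P1 chooses H (5 vs 4)
Stage 2: P2: F->1, A->5 (anticipating H). Choose A
Stage 1: P1: O->4, E->5 (anticipating A, H). Choose E
SPE path: E -> A -> H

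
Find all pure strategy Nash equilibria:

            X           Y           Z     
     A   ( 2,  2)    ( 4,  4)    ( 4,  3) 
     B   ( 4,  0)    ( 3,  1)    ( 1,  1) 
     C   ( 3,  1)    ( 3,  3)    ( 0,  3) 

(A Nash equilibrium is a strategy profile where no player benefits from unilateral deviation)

Nash equilibrium: (A, Y)

Work:
Best responses:
  P1 vs X: payoffs [2, 4, 3] → best response B (payoff 4)
  P1 vs Y: payoffs [4, 3, 3] → best response A (payoff 4)
  P1 vs Z: payoffs [4, 1, 0] → best response A (payoff 4)
  P2 vs A: payoffs [2, 4, 3] → best response Y (payoff 4)
  P2 vs B: payoffs [0, 1, 1] → best response Y/Z (payoff 1)
  P2 vs C: payoffs [1, 3, 3] → best response Y/Z (payoff 3)
Mutual best responses: (A,Y) → Nash equilibria.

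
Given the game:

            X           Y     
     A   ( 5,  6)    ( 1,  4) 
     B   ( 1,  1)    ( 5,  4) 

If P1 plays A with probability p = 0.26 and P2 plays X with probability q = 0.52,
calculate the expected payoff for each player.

E[P1] = 2.9616, E[P2] = 3.116

Work:
E[P1] = p·q·π₁(A,X) + p·(1-q)·π₁(A,Y) + (1-p)·q·π₁(B,X) + (1-p)·(1-q)·π₁(B,Y)
= 0.26·0.52·5 + 0.26·0.48·1 + 0.74·0.52·1 + 0.74·0.48·5
= 2.9616

E[P2] = 3.116 (similar calculation)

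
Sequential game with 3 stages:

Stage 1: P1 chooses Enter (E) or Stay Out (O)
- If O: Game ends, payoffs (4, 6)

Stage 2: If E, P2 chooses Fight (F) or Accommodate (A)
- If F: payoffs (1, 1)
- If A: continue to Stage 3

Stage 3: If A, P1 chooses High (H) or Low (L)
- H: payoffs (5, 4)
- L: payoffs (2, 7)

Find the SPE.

SPE: (E, A, H); Outcome (5, 4)

Work:
Stage 3: P1 chooses H (5 vs 2)
Stage 2: P2: F->1, A->4 (anticipating H). Choose A
Stage 1: P1: O->4, E->5 (anticipating A, H). Choose E
SPE path: E -> A -> H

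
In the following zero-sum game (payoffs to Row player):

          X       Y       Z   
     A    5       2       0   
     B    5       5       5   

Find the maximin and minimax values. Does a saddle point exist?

Maximin = 5, Minimax = 5, Saddle: True

Work:
Row minimums: [0, 5] → maximin = 5
Column maximums: [5, 5, 5] → minimax = 5
Saddle point exists! Game value = 5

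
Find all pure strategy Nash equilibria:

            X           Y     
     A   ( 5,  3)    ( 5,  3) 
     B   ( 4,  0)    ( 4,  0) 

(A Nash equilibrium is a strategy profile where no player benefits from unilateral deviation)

Nash equilibrium: (A, X), (A, Y)

Work:
Best responses:
  P1 vs X: payoffs [5, 4] → best response A (payoff 5)
  P1 vs Y: payoffs [5, 4] → best response A (payoff 5)
  P2 vs A: payoffs [3, 3] → best response X/Y (payoff 3)
  P2 vs B: payoffs [0, 0] → best response X/Y (payoff 0)
Mutual best responses: (A,X), (A,Y) → Nash equilibria.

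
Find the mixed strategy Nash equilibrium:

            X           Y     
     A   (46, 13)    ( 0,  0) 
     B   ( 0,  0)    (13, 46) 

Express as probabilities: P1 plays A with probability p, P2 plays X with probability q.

p = 0.7797, q = 0.2203

Work:
Find probabilities that make opponent indifferent:
P2 chooses q to make P1 indifferent between A and B
P1 chooses p to make P2 indifferent between X and Y
Mixed NE: P1 plays (A: 0.7797, B: 0.2203), P2 plays (X: 0.2203, Y: 0.7797)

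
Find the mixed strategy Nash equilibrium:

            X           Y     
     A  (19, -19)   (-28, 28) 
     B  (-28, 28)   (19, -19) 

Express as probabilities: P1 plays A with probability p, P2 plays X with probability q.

p = 0.5, q = 0.5

Work:
Find probabilities that make opponent indifferent:
P2 chooses q to make P1 indifferent between A and B
P1 chooses p to make P2 indifferent between X and Y
Mixed NE: P1 plays (A: 0.5, B: 0.5), P2 plays (X: 0.5, Y: 0.5)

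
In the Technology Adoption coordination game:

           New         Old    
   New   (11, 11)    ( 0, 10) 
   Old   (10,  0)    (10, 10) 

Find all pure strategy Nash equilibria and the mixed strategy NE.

Pure NE: (New, New) and (Old, Old); Mixed NE: p = 0.9091, q = 0.9091

Work:
Check pure NE:
(New, New): (11, 11) - no unilateral deviation beneficial
(Old, Old): (10, 10) - no unilateral deviation beneficial
Mixed NE: P1 plays New with p = 0.9091, P2 plays New with q = 0.9091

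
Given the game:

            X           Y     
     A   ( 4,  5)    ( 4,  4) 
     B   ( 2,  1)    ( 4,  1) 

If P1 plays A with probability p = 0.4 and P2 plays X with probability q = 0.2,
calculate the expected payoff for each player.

E[P1] = 3.76, E[P2] = 2.28

Work:
E[P1] = p·q·π₁(A,X) + p·(1-q)·π₁(A,Y) + (1-p)·q·π₁(B,X) + (1-p)·(1-q)·π₁(B,Y)
= 0.4·0.2·4 + 0.4·0.8·4 + 0.6·0.2·2 + 0.6·0.8·4
= 3.76

E[P2] = 2.28 (similar calculation)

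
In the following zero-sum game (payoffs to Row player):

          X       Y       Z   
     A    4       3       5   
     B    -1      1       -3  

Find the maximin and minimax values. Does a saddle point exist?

Maximin = 3, Minimax = 3, Saddle: True

Work:
Row minimums: [3, -3] → maximin = 3
Column maximums: [4, 3, 5] → minimax = 3
Saddle point exists! Game value = 3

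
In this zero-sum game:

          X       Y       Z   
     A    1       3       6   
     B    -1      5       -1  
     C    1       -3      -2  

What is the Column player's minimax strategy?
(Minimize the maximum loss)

Column should play X, value = 1

Work:
Column player minimizes Row's maximum payoff:
Column X: max payoff to Row = 1
Column Y: max payoff to Row = 5
Column Z: max payoff to Row = 6
Minimum is 1, achieved by column X.
Minimax strategy: X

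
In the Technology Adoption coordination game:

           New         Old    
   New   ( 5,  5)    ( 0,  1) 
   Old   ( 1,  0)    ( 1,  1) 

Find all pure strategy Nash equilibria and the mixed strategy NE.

Pure NE: (New, New) and (Old, Old); Mixed NE: p = 0.2, q = 0.2

Work:
Check pure NE:
(New, New): (5, 5) - no unilateral deviation beneficial
(Old, Old): (1, 1) - no unilateral deviation beneficial
Mixed NE: P1 plays New with p = 0.2, P2 plays New with q = 0.2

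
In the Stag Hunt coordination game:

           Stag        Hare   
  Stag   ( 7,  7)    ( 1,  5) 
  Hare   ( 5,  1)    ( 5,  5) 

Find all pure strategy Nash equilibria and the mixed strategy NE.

Pure NE: (Stag, Stag) and (Hare, Hare); Mixed NE: p = 0.6667, q = 0.6667

Work:
Check pure NE:
(Stag, Stag): (7, 7) - no unilateral deviation beneficial
(Hare, Hare): (5, 5) - no unilateral deviation beneficial
Mixed NE: P1 plays Stag with p = 0.6667, P2 plays Stag with q = 0.6667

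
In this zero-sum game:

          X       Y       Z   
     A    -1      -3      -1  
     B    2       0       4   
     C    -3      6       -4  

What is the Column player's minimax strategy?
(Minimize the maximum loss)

Column should play X, value = 2

Work:
Column player minimizes Row's maximum payoff:
Column X: max payoff to Row = 2
Column Y: max payoff to Row = 6
Column Z: max payoff to Row = 4
Minimum is 2, achieved by column X.
Minimax strategy: X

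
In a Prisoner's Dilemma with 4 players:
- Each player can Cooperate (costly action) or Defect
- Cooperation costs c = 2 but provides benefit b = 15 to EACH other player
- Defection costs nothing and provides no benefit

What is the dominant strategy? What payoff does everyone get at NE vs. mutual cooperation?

Dominant: Defect; NE payoff = 0; Coop payoff = 43

Work:
Defect dominates (saves cost c = 2, benefit to others is external)
NE: All defect → everyone gets 0
If all cooperate: each receives (3)×15 - 2 = 43
Social dilemma: 43 > 0 but NE gives 0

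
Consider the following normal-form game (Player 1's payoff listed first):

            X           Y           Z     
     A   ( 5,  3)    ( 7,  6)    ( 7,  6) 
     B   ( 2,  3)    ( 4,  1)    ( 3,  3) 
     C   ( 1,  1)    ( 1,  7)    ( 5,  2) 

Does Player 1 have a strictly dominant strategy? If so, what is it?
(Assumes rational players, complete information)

Yes, Player 1's strictly dominant strategy is A

Work:
A strategy strictly dominates another if it gives a strictly higher payoff against every opponent action. Compare each pair of P1's strategies column-by-column:
  A vs B: [5 vs 2, 7 vs 4, 7 vs 3] → A strictly dominates B
  A vs C: [5 vs 1, 7 vs 1, 7 vs 5] → A strictly dominates C
  B vs A: [2 vs 5, 4 vs 7, 3 vs 7] → B does not strictly dominate A (column X: 2 ≤ 5)
  B vs C: [2 vs 1, 4 vs 1, 3 vs 5] → B does not strictly dominate C (column Z: 3 ≤ 5)
  C vs A: [1 vs 5, 1 vs 7, 5 vs 7] → C does not strictly dominate A (column X: 1 ≤ 5)
  C vs B: [1 vs 2, 1 vs 4, 5 vs 3] → C does not strictly dominate B (column X: 1 ≤ 2)
A strictly dominates every other strategy → strictly dominant.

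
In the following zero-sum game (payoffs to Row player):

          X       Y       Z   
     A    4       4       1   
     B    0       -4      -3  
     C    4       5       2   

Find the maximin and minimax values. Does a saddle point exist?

Maximin = 2, Minimax = 2, Saddle: True

Work:
Row minimums: [1, -4, 2] → maximin = 2
Column maximums: [4, 5, 2] → minimax = 2
Saddle point exists! Game value = 2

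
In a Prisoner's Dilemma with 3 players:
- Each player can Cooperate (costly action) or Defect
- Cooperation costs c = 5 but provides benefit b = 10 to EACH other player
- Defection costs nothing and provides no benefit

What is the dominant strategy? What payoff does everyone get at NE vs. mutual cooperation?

Dominant: Defect; NE payoff = 0; Coop payoff = 15

Work:
Defect dominates (saves cost c = 5, benefit to others is external)
NE: All defect → everyone gets 0
If all cooperate: each receives (2)×10 - 5 = 15
Social dilemma: 15 > 0 but NE gives 0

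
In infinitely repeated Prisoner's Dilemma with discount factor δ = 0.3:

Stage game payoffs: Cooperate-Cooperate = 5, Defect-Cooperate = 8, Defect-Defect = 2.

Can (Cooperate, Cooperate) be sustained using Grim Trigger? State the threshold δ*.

δ* = 0.5; since δ = 0.3 < 0.5, cooperation cannot be sustained

Work:
For Grim Trigger:
Cooperate forever: 5/(1-δ)
Defect then punished: 8 + 2·δ/(1-δ)
Need: 5/(1-δ) ≥ 8 + 2·δ/(1-δ)
Solving: δ ≥ (T-R)/(T-P) = (8-5)/(8-2) = 0.5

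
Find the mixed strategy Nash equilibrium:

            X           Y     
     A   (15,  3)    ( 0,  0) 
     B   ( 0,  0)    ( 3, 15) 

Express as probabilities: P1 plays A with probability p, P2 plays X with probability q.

p = 0.8333, q = 0.1667

Work:
Find probabilities that make opponent indifferent:
P2 chooses q to make P1 indifferent between A and B
P1 chooses p to make P2 indifferent between X and Y
Mixed NE: P1 plays (A: 0.8333, B: 0.1667), P2 plays (X: 0.1667, Y: 0.8333)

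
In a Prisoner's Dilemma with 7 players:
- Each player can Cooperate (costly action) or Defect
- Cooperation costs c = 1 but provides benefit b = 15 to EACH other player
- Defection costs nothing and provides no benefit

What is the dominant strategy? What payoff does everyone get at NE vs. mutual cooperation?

Dominant: Defect; NE payoff = 0; Coop payoff = 89

Work:
Defect dominates (saves cost c = 1, benefit to others is external)
NE: All defect → everyone gets 0
If all cooperate: each receives (6)×15 - 1 = 89
Social dilemma: 89 > 0 but NE gives 0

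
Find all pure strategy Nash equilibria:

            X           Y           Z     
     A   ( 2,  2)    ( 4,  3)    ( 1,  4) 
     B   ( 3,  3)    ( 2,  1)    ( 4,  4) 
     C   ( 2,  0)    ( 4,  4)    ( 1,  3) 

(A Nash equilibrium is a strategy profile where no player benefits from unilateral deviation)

Nash equilibrium: (B, Z), (C, Y)

Work:
Best responses:
  P1 vs X: payoffs [2, 3, 2] → best response B (payoff 3)
  P1 vs Y: payoffs [4, 2, 4] → best response A/C (payoff 4)
  P1 vs Z: payoffs [1, 4, 1] → best response B (payoff 4)
  P2 vs A: payoffs [2, 3, 4] → best response Z (payoff 4)
  P2 vs B: payoffs [3, 1, 4] → best response Z (payoff 4)
  P2 vs C: payoffs [0, 4, 3] → best response Y (payoff 4)
Mutual best responses: (B,Z), (C,Y) → Nash equilibria.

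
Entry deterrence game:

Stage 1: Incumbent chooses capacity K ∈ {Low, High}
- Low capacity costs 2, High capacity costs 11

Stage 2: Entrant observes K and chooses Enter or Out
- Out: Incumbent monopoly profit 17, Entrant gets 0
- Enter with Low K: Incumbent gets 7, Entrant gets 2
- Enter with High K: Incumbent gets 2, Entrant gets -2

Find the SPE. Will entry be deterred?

SPE: (High, Enter|Low, Out|High); Entry deterred. Incumbent net profit = 6

Work:
After Low K: Entrant enters (2 > 0)
After High K: Entrant stays out (-2 < 0)
Incumbent: Low → 7−2=5, High → 17−11=6
Incumbent chooses High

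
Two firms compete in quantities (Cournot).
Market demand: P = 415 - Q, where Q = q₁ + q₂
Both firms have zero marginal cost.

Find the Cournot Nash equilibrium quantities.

q₁* = q₂* = 138.33; P* = 138.33

Work:
Profit: π_i = P·q_i = (a - q_i - q_j)·q_i
FOC: ∂π_i/∂q_i = a - 2q_i - q_j = 0
Reaction function: q_i = (415 - q_j)/2
Symmetry: q* = 415/3 = 138.33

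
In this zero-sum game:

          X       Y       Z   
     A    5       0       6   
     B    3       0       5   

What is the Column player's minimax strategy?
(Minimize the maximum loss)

Column should play Y, value = 0

Work:
Column player minimizes Row's maximum payoff:
Column X: max payoff to Row = 5
Column Y: max payoff to Row = 0
Column Z: max payoff to Row = 6
Minimum is 0, achieved by column Y.
Minimax strategy: Y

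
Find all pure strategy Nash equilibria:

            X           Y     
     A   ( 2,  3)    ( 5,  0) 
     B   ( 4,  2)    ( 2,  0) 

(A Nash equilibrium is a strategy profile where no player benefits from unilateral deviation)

Nash equilibrium: (B, X)

Work:
Best responses:
  P1 vs X: payoffs [2, 4] → best response B (payoff 4)
  P1 vs Y: payoffs [5, 2] → best response A (payoff 5)
  P2 vs A: payoffs [3, 0] → best response X (payoff 3)
  P2 vs B: payoffs [2, 0] → best response X (payoff 2)
Mutual best responses: (B,X) → Nash equilibria.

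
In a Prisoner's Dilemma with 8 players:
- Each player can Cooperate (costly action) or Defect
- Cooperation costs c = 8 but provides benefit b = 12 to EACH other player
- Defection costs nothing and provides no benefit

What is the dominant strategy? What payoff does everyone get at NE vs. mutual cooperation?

Dominant: Defect; NE payoff = 0; Coop payoff = 76

Work:
Defect dominates (saves cost c = 8, benefit to others is external)
NE: All defect → everyone gets 0
If all cooperate: each receives (7)×12 - 8 = 76
Social dilemma: 76 > 0 but NE gives 0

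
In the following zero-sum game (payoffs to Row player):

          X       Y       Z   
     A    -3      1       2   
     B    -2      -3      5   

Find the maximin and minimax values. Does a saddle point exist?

Maximin = -3, Minimax = -2, Saddle: False

Work:
Row minimums: [-3, -3] → maximin = -3
Column maximums: [-2, 1, 5] → minimax = -2
No saddle point (maximin ≠ minimax). Mixed strategy needed.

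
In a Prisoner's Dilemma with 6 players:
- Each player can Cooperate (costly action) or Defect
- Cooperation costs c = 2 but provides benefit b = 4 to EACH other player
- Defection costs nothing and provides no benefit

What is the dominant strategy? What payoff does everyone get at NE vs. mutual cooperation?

Dominant: Defect; NE payoff = 0; Coop payoff = 18

Work:
Defect dominates (saves cost c = 2, benefit to others is external)
NE: All defect → everyone gets 0
If all cooperate: each receives (5)×4 - 2 = 18
Social dilemma: 18 > 0 but NE gives 0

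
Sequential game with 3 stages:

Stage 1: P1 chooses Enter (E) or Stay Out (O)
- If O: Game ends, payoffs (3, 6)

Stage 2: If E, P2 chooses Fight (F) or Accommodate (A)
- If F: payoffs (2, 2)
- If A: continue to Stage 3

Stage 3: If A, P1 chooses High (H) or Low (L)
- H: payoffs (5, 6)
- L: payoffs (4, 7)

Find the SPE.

SPE: (E, A, H); Outcome (5, 6)

Work:
Stage 3: P1 chooses H (5 vs 4)
Stage 2: P2: F->2, A->6 (anticipating H). Choose A
Stage 1: P1: O->3, E->5 (anticipating A, H). Choose E
SPE path: E -> A -> H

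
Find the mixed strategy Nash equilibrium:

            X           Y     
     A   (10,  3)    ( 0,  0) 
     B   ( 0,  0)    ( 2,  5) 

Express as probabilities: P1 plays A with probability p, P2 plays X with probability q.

p = 0.625, q = 0.1667

Work:
Find probabilities that make opponent indifferent:
P2 chooses q to make P1 indifferent between A and B
P1 chooses p to make P2 indifferent between X and Y
Mixed NE: P1 plays (A: 0.625, B: 0.375), P2 plays (X: 0.1667, Y: 0.8333)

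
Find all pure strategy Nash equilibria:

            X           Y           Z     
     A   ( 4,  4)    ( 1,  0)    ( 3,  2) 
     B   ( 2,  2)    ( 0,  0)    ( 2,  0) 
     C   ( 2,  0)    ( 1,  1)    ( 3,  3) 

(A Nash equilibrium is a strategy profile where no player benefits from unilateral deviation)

Nash equilibrium: (A, X), (C, Z)

Work:
Best responses:
  P1 vs X: payoffs [4, 2, 2] → best response A (payoff 4)
  P1 vs Y: payoffs [1, 0, 1] → best response A/C (payoff 1)
  P1 vs Z: payoffs [3, 2, 3] → best response A/C (payoff 3)
  P2 vs A: payoffs [4, 0, 2] → best response X (payoff 4)
  P2 vs B: payoffs [2, 0, 0] → best response X (payoff 2)
  P2 vs C: payoffs [0, 1, 3] → best response Z (payoff 3)
Mutual best responses: (A,X), (C,Z) → Nash equilibria.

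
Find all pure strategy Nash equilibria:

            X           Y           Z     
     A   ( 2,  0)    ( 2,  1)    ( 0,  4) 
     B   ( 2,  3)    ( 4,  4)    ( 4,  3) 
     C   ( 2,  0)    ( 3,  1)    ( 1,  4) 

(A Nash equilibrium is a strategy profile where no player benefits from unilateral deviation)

Nash equilibrium: (B, Y)

Work:
Best responses:
  P1 vs X: payoffs [2, 2, 2] → best response A/B/C (payoff 2)
  P1 vs Y: payoffs [2, 4, 3] → best response B (payoff 4)
  P1 vs Z: payoffs [0, 4, 1] → best response B (payoff 4)
  P2 vs A: payoffs [0, 1, 4] → best response Z (payoff 4)
  P2 vs B: payoffs [3, 4, 3] → best response Y (payoff 4)
  P2 vs C: payoffs [0, 1, 4] → best response Z (payoff 4)
Mutual best responses: (B,Y) → Nash equilibria.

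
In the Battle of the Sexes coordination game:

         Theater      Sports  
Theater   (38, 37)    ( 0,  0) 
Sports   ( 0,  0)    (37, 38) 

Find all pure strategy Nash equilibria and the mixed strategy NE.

Pure NE: (Theater, Theater) and (Sports, Sports); Mixed NE: p = 0.5067, q = 0.4933

Work:
Check pure NE:
(Theater, Theater): (38, 37) - no unilateral deviation beneficial
(Sports, Sports): (37, 38) - no unilateral deviation beneficial
Mixed NE: P1 plays Theater with p = 0.5067, P2 plays Theater with q = 0.4933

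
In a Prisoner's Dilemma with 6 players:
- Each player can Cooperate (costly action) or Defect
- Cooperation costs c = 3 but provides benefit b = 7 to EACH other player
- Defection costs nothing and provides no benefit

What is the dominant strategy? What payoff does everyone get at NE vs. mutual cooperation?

Dominant: Defect; NE payoff = 0; Coop payoff = 32

Work:
Defect dominates (saves cost c = 3, benefit to others is external)
NE: All defect → everyone gets 0
If all cooperate: each receives (5)×7 - 3 = 32
Social dilemma: 32 > 0 but NE gives 0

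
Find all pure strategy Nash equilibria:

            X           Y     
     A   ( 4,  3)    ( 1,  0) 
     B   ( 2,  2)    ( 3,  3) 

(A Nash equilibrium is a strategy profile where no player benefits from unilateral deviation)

Nash equilibrium: (A, X), (B, Y)

Work:
Best responses:
  P1 vs X: payoffs [4, 2] → best response A (payoff 4)
  P1 vs Y: payoffs [1, 3] → best response B (payoff 3)
  P2 vs A: payoffs [3, 0] → best response X (payoff 3)
  P2 vs B: payoffs [2, 3] → best response Y (payoff 3)
Mutual best responses: (A,X), (B,Y) → Nash equilibria.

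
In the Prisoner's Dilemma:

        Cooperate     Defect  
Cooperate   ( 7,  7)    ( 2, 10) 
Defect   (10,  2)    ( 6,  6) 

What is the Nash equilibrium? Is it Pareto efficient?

(Defect, Defect) is NE; not Pareto efficient

Work:
Defect dominates Cooperate for both players:
If P2 cooperates: Defect (10) > Cooperate (7)
If P2 defects: Defect (6) > Cooperate (2)
NE: (Defect, Defect) with payoff (6, 6)
But (Cooperate, Cooperate) = (7, 7) Pareto dominates (6, 6)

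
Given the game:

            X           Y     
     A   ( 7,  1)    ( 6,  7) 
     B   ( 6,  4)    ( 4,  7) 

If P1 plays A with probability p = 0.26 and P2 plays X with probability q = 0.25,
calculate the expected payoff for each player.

E[P1] = 4.955, E[P2] = 6.055

Work:
E[P1] = p·q·π₁(A,X) + p·(1-q)·π₁(A,Y) + (1-p)·q·π₁(B,X) + (1-p)·(1-q)·π₁(B,Y)
= 0.26·0.25·7 + 0.26·0.75·6 + 0.74·0.25·6 + 0.74·0.75·4
= 4.955

E[P2] = 6.055 (similar calculation)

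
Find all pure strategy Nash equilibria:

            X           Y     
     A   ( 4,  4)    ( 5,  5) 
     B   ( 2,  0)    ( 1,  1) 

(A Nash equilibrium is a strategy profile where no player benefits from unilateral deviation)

Nash equilibrium: (A, Y)

Work:
Best responses:
  P1 vs X: payoffs [4, 2] → best response A (payoff 4)
  P1 vs Y: payoffs [5, 1] → best response A (payoff 5)
  P2 vs A: payoffs [4, 5] → best response Y (payoff 5)
  P2 vs B: payoffs [0, 1] → best response Y (payoff 1)
Mutual best responses: (A,Y) → Nash equilibria.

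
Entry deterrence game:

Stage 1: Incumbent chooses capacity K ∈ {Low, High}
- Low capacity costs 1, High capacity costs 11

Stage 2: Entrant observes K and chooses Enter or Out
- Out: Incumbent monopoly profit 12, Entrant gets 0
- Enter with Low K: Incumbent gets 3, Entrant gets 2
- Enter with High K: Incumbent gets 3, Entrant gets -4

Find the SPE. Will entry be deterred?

SPE: (Low, Enter|Low, Out|High); Entry not deterred. Incumbent net profit = 2, Entrant gets 2

Work:
After Low K: Entrant enters (2 > 0)
After High K: Entrant stays out (-4 < 0)
Incumbent: Low → 3−1=2, High → 12−11=1
Incumbent chooses Low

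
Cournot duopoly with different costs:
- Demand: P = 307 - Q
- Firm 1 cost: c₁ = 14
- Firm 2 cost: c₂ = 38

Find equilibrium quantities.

q₁* = 105.67, q₂* = 81.67

Work:
Reaction: q₁ = (307 - 14 - q₂)/2
Reaction: q₂ = (307 - 38 - q₁)/2
Solve simultaneously:
q₁* = (307 - 2×14 + 38)/3 = 105.67
q₂* = (307 - 2×38 + 14)/3 = 81.67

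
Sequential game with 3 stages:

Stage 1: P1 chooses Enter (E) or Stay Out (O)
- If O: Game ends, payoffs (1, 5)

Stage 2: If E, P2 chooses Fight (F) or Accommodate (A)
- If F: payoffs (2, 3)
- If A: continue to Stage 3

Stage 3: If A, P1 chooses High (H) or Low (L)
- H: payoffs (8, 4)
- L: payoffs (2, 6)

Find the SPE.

SPE: (E, A, H); Outcome (8, 4)

Work:
Stage 3: P1 chooses H (8 vs 2)
Stage 2: P2: F->3, A->4 (anticipating H). Choose A
Stage 1: P1: O->1, E->8 (anticipating A, H). Choose E
SPE path: E -> A -> H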